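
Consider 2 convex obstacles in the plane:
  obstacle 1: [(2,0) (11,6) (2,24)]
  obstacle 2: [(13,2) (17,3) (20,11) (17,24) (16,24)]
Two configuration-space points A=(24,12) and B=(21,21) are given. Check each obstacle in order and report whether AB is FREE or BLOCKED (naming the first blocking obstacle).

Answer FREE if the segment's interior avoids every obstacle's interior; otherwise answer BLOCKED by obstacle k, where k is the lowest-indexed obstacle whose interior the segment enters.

FREE

Obstacle 1 [(2,0) (11,6) (2,24)]:
  edge (2,0)–(11,6): clear
  edge (11,6)–(2,24): clear
  edge (2,24)–(2,0): clear
  midpoint (45/2,33/2) outside
  → clear
Obstacle 2 [(13,2) (17,3) (20,11) (17,24) (16,24)]:
  edge (13,2)–(17,3): clear
  edge (17,3)–(20,11): clear
  edge (20,11)–(17,24): clear
  edge (17,24)–(16,24): clear
  edge (16,24)–(13,2): clear
  midpoint (45/2,33/2) outside
  → clear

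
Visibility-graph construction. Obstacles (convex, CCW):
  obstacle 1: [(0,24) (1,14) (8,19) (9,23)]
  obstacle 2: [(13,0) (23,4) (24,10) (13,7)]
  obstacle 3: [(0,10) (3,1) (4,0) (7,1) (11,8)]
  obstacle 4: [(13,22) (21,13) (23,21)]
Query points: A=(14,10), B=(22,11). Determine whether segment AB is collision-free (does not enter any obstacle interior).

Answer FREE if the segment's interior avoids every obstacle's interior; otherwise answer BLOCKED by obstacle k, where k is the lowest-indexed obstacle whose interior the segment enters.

FREE

Obstacle 1 [(0,24) (1,14) (8,19) (9,23)]:
  edge (0,24)–(1,14): clear
  edge (1,14)–(8,19): clear
  edge (8,19)–(9,23): clear
  edge (9,23)–(0,24): clear
  midpoint (18,21/2) outside
  → clear
Obstacle 2 [(13,0) (23,4) (24,10) (13,7)]:
  edge (13,0)–(23,4): clear
  edge (23,4)–(24,10): clear
  edge (24,10)–(13,7): clear
  edge (13,7)–(13,0): clear
  midpoint (18,21/2) outside
  → clear
Obstacle 3 [(0,10) (3,1) (4,0) (7,1) (11,8)]:
  edge (0,10)–(3,1): clear
  edge (3,1)–(4,0): clear
  edge (4,0)–(7,1): clear
  edge (7,1)–(11,8): clear
  edge (11,8)–(0,10): clear
  midpoint (18,21/2) outside
  → clear
Obstacle 4 [(13,22) (21,13) (23,21)]:
  edge (13,22)–(21,13): clear
  edge (21,13)–(23,21): clear
  edge (23,21)–(13,22): clear
  midpoint (18,21/2) outside
  → clear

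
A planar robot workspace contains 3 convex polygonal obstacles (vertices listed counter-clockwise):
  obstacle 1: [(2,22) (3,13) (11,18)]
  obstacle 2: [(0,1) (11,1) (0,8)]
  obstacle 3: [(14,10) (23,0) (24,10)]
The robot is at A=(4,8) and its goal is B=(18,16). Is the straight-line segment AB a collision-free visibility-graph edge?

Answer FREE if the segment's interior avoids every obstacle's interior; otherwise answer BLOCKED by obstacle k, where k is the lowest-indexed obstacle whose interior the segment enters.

Obstacle 1 [(2,22) (3,13) (11,18)]:
  edge (2,22)–(3,13): clear
  edge (3,13)–(11,18): clear
  edge (11,18)–(2,22): clear
  midpoint (11,12) outside
  → clear
Obstacle 2 [(0,1) (11,1) (0,8)]:
  edge (0,1)–(11,1): clear
  edge (11,1)–(0,8): clear
  edge (0,8)–(0,1): clear
  midpoint (11,12) outside
  → clear
Obstacle 3 [(14,10) (23,0) (24,10)]:
  edge (14,10)–(23,0): clear
  edge (23,0)–(24,10): clear
  edge (24,10)–(14,10): clear
  midpoint (11,12) outside
  → clear

FREE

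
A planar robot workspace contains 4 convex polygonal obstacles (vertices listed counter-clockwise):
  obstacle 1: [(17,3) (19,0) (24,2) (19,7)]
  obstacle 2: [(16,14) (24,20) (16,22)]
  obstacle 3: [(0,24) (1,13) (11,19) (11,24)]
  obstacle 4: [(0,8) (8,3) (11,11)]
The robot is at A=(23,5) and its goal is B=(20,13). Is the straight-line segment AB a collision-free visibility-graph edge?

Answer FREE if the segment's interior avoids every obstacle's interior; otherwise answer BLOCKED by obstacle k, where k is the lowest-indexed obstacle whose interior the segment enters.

FREE

Obstacle 1 [(17,3) (19,0) (24,2) (19,7)]:
  edge (17,3)–(19,0): clear
  edge (19,0)–(24,2): clear
  edge (24,2)–(19,7): clear
  edge (19,7)–(17,3): clear
  midpoint (43/2,9) outside
  → clear
Obstacle 2 [(16,14) (24,20) (16,22)]:
  edge (16,14)–(24,20): clear
  edge (24,20)–(16,22): clear
  edge (16,22)–(16,14): clear
  midpoint (43/2,9) outside
  → clear
Obstacle 3 [(0,24) (1,13) (11,19) (11,24)]:
  edge (0,24)–(1,13): clear
  edge (1,13)–(11,19): clear
  edge (11,19)–(11,24): clear
  edge (11,24)–(0,24): clear
  midpoint (43/2,9) outside
  → clear
Obstacle 4 [(0,8) (8,3) (11,11)]:
  edge (0,8)–(8,3): clear
  edge (8,3)–(11,11): clear
  edge (11,11)–(0,8): clear
  midpoint (43/2,9) outside
  → clear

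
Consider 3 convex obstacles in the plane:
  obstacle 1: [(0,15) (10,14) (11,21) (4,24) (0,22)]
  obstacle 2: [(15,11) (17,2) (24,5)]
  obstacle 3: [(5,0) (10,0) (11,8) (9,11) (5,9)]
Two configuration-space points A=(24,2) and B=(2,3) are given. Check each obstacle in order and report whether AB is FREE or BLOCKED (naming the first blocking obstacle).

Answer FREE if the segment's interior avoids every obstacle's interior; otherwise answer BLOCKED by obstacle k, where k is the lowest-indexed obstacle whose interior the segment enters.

BLOCKED by obstacle 2

Obstacle 1 [(0,15) (10,14) (11,21) (4,24) (0,22)]:
  edge (0,15)–(10,14): clear
  edge (10,14)–(11,21): clear
  edge (11,21)–(4,24): clear
  edge (4,24)–(0,22): clear
  edge (0,22)–(0,15): clear
  midpoint (13,5/2) outside
  → clear
Obstacle 2 [(15,11) (17,2) (24,5)]:
  edge (15,11)–(17,2): crosses AB
  edge (17,2)–(24,5): crosses AB
  edge (24,5)–(15,11): clear
  → BLOCKED
Obstacle 3 [(5,0) (10,0) (11,8) (9,11) (5,9)]:
  edge (5,0)–(10,0): clear
  edge (10,0)–(11,8): crosses AB
  edge (11,8)–(9,11): clear
  edge (9,11)–(5,9): clear
  edge (5,9)–(5,0): crosses AB
  → BLOCKED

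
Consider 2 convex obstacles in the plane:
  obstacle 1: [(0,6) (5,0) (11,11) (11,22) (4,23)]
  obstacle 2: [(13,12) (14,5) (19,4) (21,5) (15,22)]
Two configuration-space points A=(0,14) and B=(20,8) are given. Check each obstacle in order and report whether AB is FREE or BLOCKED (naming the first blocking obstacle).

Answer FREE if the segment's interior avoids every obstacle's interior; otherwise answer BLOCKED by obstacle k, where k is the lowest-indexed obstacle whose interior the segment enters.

BLOCKED by obstacle 1

Obstacle 1 [(0,6) (5,0) (11,11) (11,22) (4,23)]:
  edge (0,6)–(5,0): clear
  edge (5,0)–(11,11): crosses AB
  edge (11,11)–(11,22): clear
  edge (11,22)–(4,23): clear
  edge (4,23)–(0,6): crosses AB
  → BLOCKED
Obstacle 2 [(13,12) (14,5) (19,4) (21,5) (15,22)]:
  edge (13,12)–(14,5): crosses AB
  edge (14,5)–(19,4): clear
  edge (19,4)–(21,5): clear
  edge (21,5)–(15,22): crosses AB
  edge (15,22)–(13,12): clear
  → BLOCKED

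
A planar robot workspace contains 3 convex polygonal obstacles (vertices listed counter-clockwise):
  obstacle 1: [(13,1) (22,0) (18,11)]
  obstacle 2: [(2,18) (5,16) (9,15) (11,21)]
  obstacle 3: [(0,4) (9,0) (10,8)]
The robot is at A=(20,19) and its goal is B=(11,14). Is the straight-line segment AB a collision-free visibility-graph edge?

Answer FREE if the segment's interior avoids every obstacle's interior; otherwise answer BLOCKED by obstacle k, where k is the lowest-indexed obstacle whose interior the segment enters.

FREE

Obstacle 1 [(13,1) (22,0) (18,11)]:
  edge (13,1)–(22,0): clear
  edge (22,0)–(18,11): clear
  edge (18,11)–(13,1): clear
  midpoint (31/2,33/2) outside
  → clear
Obstacle 2 [(2,18) (5,16) (9,15) (11,21)]:
  edge (2,18)–(5,16): clear
  edge (5,16)–(9,15): clear
  edge (9,15)–(11,21): clear
  edge (11,21)–(2,18): clear
  midpoint (31/2,33/2) outside
  → clear
Obstacle 3 [(0,4) (9,0) (10,8)]:
  edge (0,4)–(9,0): clear
  edge (9,0)–(10,8): clear
  edge (10,8)–(0,4): clear
  midpoint (31/2,33/2) outside
  → clear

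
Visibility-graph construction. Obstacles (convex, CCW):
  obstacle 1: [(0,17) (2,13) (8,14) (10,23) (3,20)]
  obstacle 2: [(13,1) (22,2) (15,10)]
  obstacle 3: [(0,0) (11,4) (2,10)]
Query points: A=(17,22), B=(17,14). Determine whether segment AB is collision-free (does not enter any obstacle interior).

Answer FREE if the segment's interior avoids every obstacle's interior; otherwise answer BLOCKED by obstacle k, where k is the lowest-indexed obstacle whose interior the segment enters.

Obstacle 1 [(0,17) (2,13) (8,14) (10,23) (3,20)]:
  edge (0,17)–(2,13): clear
  edge (2,13)–(8,14): clear
  edge (8,14)–(10,23): clear
  edge (10,23)–(3,20): clear
  edge (3,20)–(0,17): clear
  midpoint (17,18) outside
  → clear
Obstacle 2 [(13,1) (22,2) (15,10)]:
  edge (13,1)–(22,2): clear
  edge (22,2)–(15,10): clear
  edge (15,10)–(13,1): clear
  midpoint (17,18) outside
  → clear
Obstacle 3 [(0,0) (11,4) (2,10)]:
  edge (0,0)–(11,4): clear
  edge (11,4)–(2,10): clear
  edge (2,10)–(0,0): clear
  midpoint (17,18) outside
  → clear

FREE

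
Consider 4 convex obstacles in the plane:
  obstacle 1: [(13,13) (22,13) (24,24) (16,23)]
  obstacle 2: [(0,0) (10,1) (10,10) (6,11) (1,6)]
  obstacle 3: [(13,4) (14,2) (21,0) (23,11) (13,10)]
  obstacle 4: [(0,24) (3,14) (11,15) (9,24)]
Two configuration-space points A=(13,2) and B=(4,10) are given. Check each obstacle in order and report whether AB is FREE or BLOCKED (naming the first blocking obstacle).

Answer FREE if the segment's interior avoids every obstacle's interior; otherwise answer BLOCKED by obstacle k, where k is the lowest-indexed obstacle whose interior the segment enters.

Obstacle 1 [(13,13) (22,13) (24,24) (16,23)]:
  edge (13,13)–(22,13): clear
  edge (22,13)–(24,24): clear
  edge (24,24)–(16,23): clear
  edge (16,23)–(13,13): clear
  midpoint (17/2,6) outside
  → clear
Obstacle 2 [(0,0) (10,1) (10,10) (6,11) (1,6)]:
  edge (0,0)–(10,1): clear
  edge (10,1)–(10,10): crosses AB
  edge (10,10)–(6,11): clear
  edge (6,11)–(1,6): crosses AB
  edge (1,6)–(0,0): clear
  → BLOCKED
Obstacle 3 [(13,4) (14,2) (21,0) (23,11) (13,10)]:
  edge (13,4)–(14,2): clear
  edge (14,2)–(21,0): clear
  edge (21,0)–(23,11): clear
  edge (23,11)–(13,10): clear
  edge (13,10)–(13,4): clear
  midpoint (17/2,6) outside
  → clear
Obstacle 4 [(0,24) (3,14) (11,15) (9,24)]:
  edge (0,24)–(3,14): clear
  edge (3,14)–(11,15): clear
  edge (11,15)–(9,24): clear
  edge (9,24)–(0,24): clear
  midpoint (17/2,6) outside
  → clear

BLOCKED by obstacle 2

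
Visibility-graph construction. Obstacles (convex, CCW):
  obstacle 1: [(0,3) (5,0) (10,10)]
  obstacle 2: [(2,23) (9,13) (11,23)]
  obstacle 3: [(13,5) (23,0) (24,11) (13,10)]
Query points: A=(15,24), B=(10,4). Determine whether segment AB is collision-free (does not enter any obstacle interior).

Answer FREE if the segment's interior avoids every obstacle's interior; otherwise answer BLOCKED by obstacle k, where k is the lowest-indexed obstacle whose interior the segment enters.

FREE

Obstacle 1 [(0,3) (5,0) (10,10)]:
  edge (0,3)–(5,0): clear
  edge (5,0)–(10,10): clear
  edge (10,10)–(0,3): clear
  midpoint (25/2,14) outside
  → clear
Obstacle 2 [(2,23) (9,13) (11,23)]:
  edge (2,23)–(9,13): clear
  edge (9,13)–(11,23): clear
  edge (11,23)–(2,23): clear
  midpoint (25/2,14) outside
  → clear
Obstacle 3 [(13,5) (23,0) (24,11) (13,10)]:
  edge (13,5)–(23,0): clear
  edge (23,0)–(24,11): clear
  edge (24,11)–(13,10): clear
  edge (13,10)–(13,5): clear
  midpoint (25/2,14) outside
  → clear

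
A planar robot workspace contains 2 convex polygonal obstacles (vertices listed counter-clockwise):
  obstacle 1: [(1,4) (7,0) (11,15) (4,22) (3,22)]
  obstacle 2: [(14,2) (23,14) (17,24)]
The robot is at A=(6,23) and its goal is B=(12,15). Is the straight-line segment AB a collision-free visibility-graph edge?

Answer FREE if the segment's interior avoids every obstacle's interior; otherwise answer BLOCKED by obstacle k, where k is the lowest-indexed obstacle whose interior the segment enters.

FREE

Obstacle 1 [(1,4) (7,0) (11,15) (4,22) (3,22)]:
  edge (1,4)–(7,0): clear
  edge (7,0)–(11,15): clear
  edge (11,15)–(4,22): clear
  edge (4,22)–(3,22): clear
  edge (3,22)–(1,4): clear
  midpoint (9,19) outside
  → clear
Obstacle 2 [(14,2) (23,14) (17,24)]:
  edge (14,2)–(23,14): clear
  edge (23,14)–(17,24): clear
  edge (17,24)–(14,2): clear
  midpoint (9,19) outside
  → clear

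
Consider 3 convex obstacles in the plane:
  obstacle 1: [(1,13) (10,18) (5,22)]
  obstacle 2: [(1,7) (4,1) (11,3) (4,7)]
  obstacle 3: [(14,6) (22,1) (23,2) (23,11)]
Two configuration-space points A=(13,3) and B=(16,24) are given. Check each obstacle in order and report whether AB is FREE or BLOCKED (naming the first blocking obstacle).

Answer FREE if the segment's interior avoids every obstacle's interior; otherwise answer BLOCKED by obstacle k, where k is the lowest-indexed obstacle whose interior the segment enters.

FREE

Obstacle 1 [(1,13) (10,18) (5,22)]:
  edge (1,13)–(10,18): clear
  edge (10,18)–(5,22): clear
  edge (5,22)–(1,13): clear
  midpoint (29/2,27/2) outside
  → clear
Obstacle 2 [(1,7) (4,1) (11,3) (4,7)]:
  edge (1,7)–(4,1): clear
  edge (4,1)–(11,3): clear
  edge (11,3)–(4,7): clear
  edge (4,7)–(1,7): clear
  midpoint (29/2,27/2) outside
  → clear
Obstacle 3 [(14,6) (22,1) (23,2) (23,11)]:
  edge (14,6)–(22,1): clear
  edge (22,1)–(23,2): clear
  edge (23,2)–(23,11): clear
  edge (23,11)–(14,6): clear
  midpoint (29/2,27/2) outside
  → clear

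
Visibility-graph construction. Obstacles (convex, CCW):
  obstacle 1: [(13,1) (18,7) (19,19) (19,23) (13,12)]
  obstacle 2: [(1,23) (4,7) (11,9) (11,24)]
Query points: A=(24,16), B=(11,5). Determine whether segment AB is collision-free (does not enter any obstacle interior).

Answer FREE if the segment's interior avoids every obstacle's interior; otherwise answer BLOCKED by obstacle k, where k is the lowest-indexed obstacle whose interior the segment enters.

Obstacle 1 [(13,1) (18,7) (19,19) (19,23) (13,12)]:
  edge (13,1)–(18,7): clear
  edge (18,7)–(19,19): crosses AB
  edge (19,19)–(19,23): clear
  edge (19,23)–(13,12): clear
  edge (13,12)–(13,1): crosses AB
  → BLOCKED
Obstacle 2 [(1,23) (4,7) (11,9) (11,24)]:
  edge (1,23)–(4,7): clear
  edge (4,7)–(11,9): clear
  edge (11,9)–(11,24): clear
  edge (11,24)–(1,23): clear
  midpoint (35/2,21/2) outside
  → clear

BLOCKED by obstacle 1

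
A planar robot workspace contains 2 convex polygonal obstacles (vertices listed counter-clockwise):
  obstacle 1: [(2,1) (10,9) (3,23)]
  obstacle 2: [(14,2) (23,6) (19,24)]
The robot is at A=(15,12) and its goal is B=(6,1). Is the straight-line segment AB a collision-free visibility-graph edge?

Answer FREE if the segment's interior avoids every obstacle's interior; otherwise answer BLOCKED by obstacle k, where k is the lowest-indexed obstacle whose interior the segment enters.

Obstacle 1 [(2,1) (10,9) (3,23)]:
  edge (2,1)–(10,9): clear
  edge (10,9)–(3,23): clear
  edge (3,23)–(2,1): clear
  midpoint (21/2,13/2) outside
  → clear
Obstacle 2 [(14,2) (23,6) (19,24)]:
  edge (14,2)–(23,6): clear
  edge (23,6)–(19,24): clear
  edge (19,24)–(14,2): clear
  midpoint (21/2,13/2) outside
  → clear

FREE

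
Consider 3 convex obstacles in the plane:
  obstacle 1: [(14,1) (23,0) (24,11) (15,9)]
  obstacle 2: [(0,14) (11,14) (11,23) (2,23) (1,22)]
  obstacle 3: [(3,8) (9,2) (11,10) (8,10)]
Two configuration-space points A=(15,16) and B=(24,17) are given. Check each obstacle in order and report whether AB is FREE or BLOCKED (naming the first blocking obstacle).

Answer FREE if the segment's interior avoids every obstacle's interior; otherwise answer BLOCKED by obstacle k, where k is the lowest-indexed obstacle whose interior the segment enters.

Obstacle 1 [(14,1) (23,0) (24,11) (15,9)]:
  edge (14,1)–(23,0): clear
  edge (23,0)–(24,11): clear
  edge (24,11)–(15,9): clear
  edge (15,9)–(14,1): clear
  midpoint (39/2,33/2) outside
  → clear
Obstacle 2 [(0,14) (11,14) (11,23) (2,23) (1,22)]:
  edge (0,14)–(11,14): clear
  edge (11,14)–(11,23): clear
  edge (11,23)–(2,23): clear
  edge (2,23)–(1,22): clear
  edge (1,22)–(0,14): clear
  midpoint (39/2,33/2) outside
  → clear
Obstacle 3 [(3,8) (9,2) (11,10) (8,10)]:
  edge (3,8)–(9,2): clear
  edge (9,2)–(11,10): clear
  edge (11,10)–(8,10): clear
  edge (8,10)–(3,8): clear
  midpoint (39/2,33/2) outside
  → clear

FREE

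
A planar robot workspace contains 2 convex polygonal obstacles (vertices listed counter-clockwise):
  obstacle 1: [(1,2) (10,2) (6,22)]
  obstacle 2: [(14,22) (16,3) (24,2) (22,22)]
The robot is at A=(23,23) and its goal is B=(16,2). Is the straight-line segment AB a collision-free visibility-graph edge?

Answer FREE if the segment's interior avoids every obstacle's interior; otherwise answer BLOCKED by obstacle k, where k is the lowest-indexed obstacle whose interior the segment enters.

Obstacle 1 [(1,2) (10,2) (6,22)]:
  edge (1,2)–(10,2): clear
  edge (10,2)–(6,22): clear
  edge (6,22)–(1,2): clear
  midpoint (39/2,25/2) outside
  → clear
Obstacle 2 [(14,22) (16,3) (24,2) (22,22)]:
  edge (14,22)–(16,3): clear
  edge (16,3)–(24,2): crosses AB
  edge (24,2)–(22,22): crosses AB
  edge (22,22)–(14,22): clear
  → BLOCKED

BLOCKED by obstacle 2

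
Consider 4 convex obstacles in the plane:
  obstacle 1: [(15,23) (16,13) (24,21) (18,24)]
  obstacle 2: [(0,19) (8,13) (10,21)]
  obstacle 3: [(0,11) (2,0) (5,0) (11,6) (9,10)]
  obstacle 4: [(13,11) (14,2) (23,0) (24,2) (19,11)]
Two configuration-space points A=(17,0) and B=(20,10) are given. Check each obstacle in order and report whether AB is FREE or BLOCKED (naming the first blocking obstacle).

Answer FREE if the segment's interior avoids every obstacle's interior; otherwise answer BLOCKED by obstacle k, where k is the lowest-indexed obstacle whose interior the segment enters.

BLOCKED by obstacle 4

Obstacle 1 [(15,23) (16,13) (24,21) (18,24)]:
  edge (15,23)–(16,13): clear
  edge (16,13)–(24,21): clear
  edge (24,21)–(18,24): clear
  edge (18,24)–(15,23): clear
  midpoint (37/2,5) outside
  → clear
Obstacle 2 [(0,19) (8,13) (10,21)]:
  edge (0,19)–(8,13): clear
  edge (8,13)–(10,21): clear
  edge (10,21)–(0,19): clear
  midpoint (37/2,5) outside
  → clear
Obstacle 3 [(0,11) (2,0) (5,0) (11,6) (9,10)]:
  edge (0,11)–(2,0): clear
  edge (2,0)–(5,0): clear
  edge (5,0)–(11,6): clear
  edge (11,6)–(9,10): clear
  edge (9,10)–(0,11): clear
  midpoint (37/2,5) outside
  → clear
Obstacle 4 [(13,11) (14,2) (23,0) (24,2) (19,11)]:
  edge (13,11)–(14,2): clear
  edge (14,2)–(23,0): crosses AB
  edge (23,0)–(24,2): clear
  edge (24,2)–(19,11): crosses AB
  edge (19,11)–(13,11): clear
  → BLOCKED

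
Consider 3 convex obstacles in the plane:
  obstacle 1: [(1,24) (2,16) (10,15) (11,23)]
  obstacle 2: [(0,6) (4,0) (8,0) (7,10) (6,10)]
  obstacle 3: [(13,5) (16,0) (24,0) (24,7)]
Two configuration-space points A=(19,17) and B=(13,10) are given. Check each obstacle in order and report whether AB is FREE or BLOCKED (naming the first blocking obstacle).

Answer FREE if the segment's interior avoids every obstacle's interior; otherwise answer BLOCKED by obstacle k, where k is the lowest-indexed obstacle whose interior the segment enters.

FREE

Obstacle 1 [(1,24) (2,16) (10,15) (11,23)]:
  edge (1,24)–(2,16): clear
  edge (2,16)–(10,15): clear
  edge (10,15)–(11,23): clear
  edge (11,23)–(1,24): clear
  midpoint (16,27/2) outside
  → clear
Obstacle 2 [(0,6) (4,0) (8,0) (7,10) (6,10)]:
  edge (0,6)–(4,0): clear
  edge (4,0)–(8,0): clear
  edge (8,0)–(7,10): clear
  edge (7,10)–(6,10): clear
  edge (6,10)–(0,6): clear
  midpoint (16,27/2) outside
  → clear
Obstacle 3 [(13,5) (16,0) (24,0) (24,7)]:
  edge (13,5)–(16,0): clear
  edge (16,0)–(24,0): clear
  edge (24,0)–(24,7): clear
  edge (24,7)–(13,5): clear
  midpoint (16,27/2) outside
  → clear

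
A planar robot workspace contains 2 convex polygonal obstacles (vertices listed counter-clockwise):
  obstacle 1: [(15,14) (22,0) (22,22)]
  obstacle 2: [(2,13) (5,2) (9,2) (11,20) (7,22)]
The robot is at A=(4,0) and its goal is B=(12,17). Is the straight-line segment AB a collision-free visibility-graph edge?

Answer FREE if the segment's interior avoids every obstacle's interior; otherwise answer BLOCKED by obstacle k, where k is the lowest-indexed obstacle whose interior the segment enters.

Obstacle 1 [(15,14) (22,0) (22,22)]:
  edge (15,14)–(22,0): clear
  edge (22,0)–(22,22): clear
  edge (22,22)–(15,14): clear
  midpoint (8,17/2) outside
  → clear
Obstacle 2 [(2,13) (5,2) (9,2) (11,20) (7,22)]:
  edge (2,13)–(5,2): crosses AB
  edge (5,2)–(9,2): clear
  edge (9,2)–(11,20): crosses AB
  edge (11,20)–(7,22): clear
  edge (7,22)–(2,13): clear
  → BLOCKED

BLOCKED by obstacle 2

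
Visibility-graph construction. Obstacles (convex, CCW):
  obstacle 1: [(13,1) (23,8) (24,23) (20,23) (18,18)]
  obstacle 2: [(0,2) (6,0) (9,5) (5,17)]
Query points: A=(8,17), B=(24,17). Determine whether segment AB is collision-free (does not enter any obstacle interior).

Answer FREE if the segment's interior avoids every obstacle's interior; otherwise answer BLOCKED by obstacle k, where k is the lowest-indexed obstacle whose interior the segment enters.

Obstacle 1 [(13,1) (23,8) (24,23) (20,23) (18,18)]:
  edge (13,1)–(23,8): clear
  edge (23,8)–(24,23): crosses AB
  edge (24,23)–(20,23): clear
  edge (20,23)–(18,18): clear
  edge (18,18)–(13,1): crosses AB
  → BLOCKED
Obstacle 2 [(0,2) (6,0) (9,5) (5,17)]:
  edge (0,2)–(6,0): clear
  edge (6,0)–(9,5): clear
  edge (9,5)–(5,17): clear
  edge (5,17)–(0,2): clear
  midpoint (16,17) outside
  → clear

BLOCKED by obstacle 1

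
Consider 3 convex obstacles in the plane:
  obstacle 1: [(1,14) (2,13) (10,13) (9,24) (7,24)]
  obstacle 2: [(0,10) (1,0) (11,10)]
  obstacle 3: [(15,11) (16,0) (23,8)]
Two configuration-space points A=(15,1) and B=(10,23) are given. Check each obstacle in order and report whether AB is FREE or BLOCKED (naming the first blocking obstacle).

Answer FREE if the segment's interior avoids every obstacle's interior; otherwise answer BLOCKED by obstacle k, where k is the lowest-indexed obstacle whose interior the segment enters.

FREE

Obstacle 1 [(1,14) (2,13) (10,13) (9,24) (7,24)]:
  edge (1,14)–(2,13): clear
  edge (2,13)–(10,13): clear
  edge (10,13)–(9,24): clear
  edge (9,24)–(7,24): clear
  edge (7,24)–(1,14): clear
  midpoint (25/2,12) outside
  → clear
Obstacle 2 [(0,10) (1,0) (11,10)]:
  edge (0,10)–(1,0): clear
  edge (1,0)–(11,10): clear
  edge (11,10)–(0,10): clear
  midpoint (25/2,12) outside
  → clear
Obstacle 3 [(15,11) (16,0) (23,8)]:
  edge (15,11)–(16,0): clear
  edge (16,0)–(23,8): clear
  edge (23,8)–(15,11): clear
  midpoint (25/2,12) outside
  → clear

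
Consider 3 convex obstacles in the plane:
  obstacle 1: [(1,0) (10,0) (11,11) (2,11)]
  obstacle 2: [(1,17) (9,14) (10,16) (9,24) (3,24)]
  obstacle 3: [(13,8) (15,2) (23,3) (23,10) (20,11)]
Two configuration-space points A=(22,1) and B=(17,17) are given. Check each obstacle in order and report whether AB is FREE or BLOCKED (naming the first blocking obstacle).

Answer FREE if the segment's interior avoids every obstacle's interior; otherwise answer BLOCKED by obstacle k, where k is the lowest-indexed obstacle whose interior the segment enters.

Obstacle 1 [(1,0) (10,0) (11,11) (2,11)]:
  edge (1,0)–(10,0): clear
  edge (10,0)–(11,11): clear
  edge (11,11)–(2,11): clear
  edge (2,11)–(1,0): clear
  midpoint (39/2,9) outside
  → clear
Obstacle 2 [(1,17) (9,14) (10,16) (9,24) (3,24)]:
  edge (1,17)–(9,14): clear
  edge (9,14)–(10,16): clear
  edge (10,16)–(9,24): clear
  edge (9,24)–(3,24): clear
  edge (3,24)–(1,17): clear
  midpoint (39/2,9) outside
  → clear
Obstacle 3 [(13,8) (15,2) (23,3) (23,10) (20,11)]:
  edge (13,8)–(15,2): clear
  edge (15,2)–(23,3): crosses AB
  edge (23,3)–(23,10): clear
  edge (23,10)–(20,11): clear
  edge (20,11)–(13,8): crosses AB
  → BLOCKED

BLOCKED by obstacle 3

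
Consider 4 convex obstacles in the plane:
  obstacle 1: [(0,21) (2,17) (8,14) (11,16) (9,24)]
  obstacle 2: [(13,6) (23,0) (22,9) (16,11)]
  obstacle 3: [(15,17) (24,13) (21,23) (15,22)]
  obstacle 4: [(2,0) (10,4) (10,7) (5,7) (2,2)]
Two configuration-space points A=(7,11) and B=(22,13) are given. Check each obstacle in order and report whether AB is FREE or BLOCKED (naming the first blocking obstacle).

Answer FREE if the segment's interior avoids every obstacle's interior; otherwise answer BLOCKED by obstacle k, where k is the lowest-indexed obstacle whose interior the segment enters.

FREE

Obstacle 1 [(0,21) (2,17) (8,14) (11,16) (9,24)]:
  edge (0,21)–(2,17): clear
  edge (2,17)–(8,14): clear
  edge (8,14)–(11,16): clear
  edge (11,16)–(9,24): clear
  edge (9,24)–(0,21): clear
  midpoint (29/2,12) outside
  → clear
Obstacle 2 [(13,6) (23,0) (22,9) (16,11)]:
  edge (13,6)–(23,0): clear
  edge (23,0)–(22,9): clear
  edge (22,9)–(16,11): clear
  edge (16,11)–(13,6): clear
  midpoint (29/2,12) outside
  → clear
Obstacle 3 [(15,17) (24,13) (21,23) (15,22)]:
  edge (15,17)–(24,13): clear
  edge (24,13)–(21,23): clear
  edge (21,23)–(15,22): clear
  edge (15,22)–(15,17): clear
  midpoint (29/2,12) outside
  → clear
Obstacle 4 [(2,0) (10,4) (10,7) (5,7) (2,2)]:
  edge (2,0)–(10,4): clear
  edge (10,4)–(10,7): clear
  edge (10,7)–(5,7): clear
  edge (5,7)–(2,2): clear
  edge (2,2)–(2,0): clear
  midpoint (29/2,12) outside
  → clear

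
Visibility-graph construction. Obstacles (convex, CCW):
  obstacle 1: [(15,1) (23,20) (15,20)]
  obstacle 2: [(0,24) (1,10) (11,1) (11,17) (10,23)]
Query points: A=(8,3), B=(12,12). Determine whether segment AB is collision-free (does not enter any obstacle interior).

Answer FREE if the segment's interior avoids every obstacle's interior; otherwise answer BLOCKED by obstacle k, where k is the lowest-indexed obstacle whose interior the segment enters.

BLOCKED by obstacle 2

Obstacle 1 [(15,1) (23,20) (15,20)]:
  edge (15,1)–(23,20): clear
  edge (23,20)–(15,20): clear
  edge (15,20)–(15,1): clear
  midpoint (10,15/2) outside
  → clear
Obstacle 2 [(0,24) (1,10) (11,1) (11,17) (10,23)]:
  edge (0,24)–(1,10): clear
  edge (1,10)–(11,1): crosses AB
  edge (11,1)–(11,17): crosses AB
  edge (11,17)–(10,23): clear
  edge (10,23)–(0,24): clear
  → BLOCKED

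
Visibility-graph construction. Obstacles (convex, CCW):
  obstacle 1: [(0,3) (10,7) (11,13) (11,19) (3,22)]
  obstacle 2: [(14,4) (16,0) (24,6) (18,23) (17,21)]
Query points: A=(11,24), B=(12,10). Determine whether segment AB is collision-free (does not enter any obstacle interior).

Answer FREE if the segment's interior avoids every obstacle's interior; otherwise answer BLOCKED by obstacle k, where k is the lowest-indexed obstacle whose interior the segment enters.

Obstacle 1 [(0,3) (10,7) (11,13) (11,19) (3,22)]:
  edge (0,3)–(10,7): clear
  edge (10,7)–(11,13): clear
  edge (11,13)–(11,19): clear
  edge (11,19)–(3,22): clear
  edge (3,22)–(0,3): clear
  midpoint (23/2,17) outside
  → clear
Obstacle 2 [(14,4) (16,0) (24,6) (18,23) (17,21)]:
  edge (14,4)–(16,0): clear
  edge (16,0)–(24,6): clear
  edge (24,6)–(18,23): clear
  edge (18,23)–(17,21): clear
  edge (17,21)–(14,4): clear
  midpoint (23/2,17) outside
  → clear

FREE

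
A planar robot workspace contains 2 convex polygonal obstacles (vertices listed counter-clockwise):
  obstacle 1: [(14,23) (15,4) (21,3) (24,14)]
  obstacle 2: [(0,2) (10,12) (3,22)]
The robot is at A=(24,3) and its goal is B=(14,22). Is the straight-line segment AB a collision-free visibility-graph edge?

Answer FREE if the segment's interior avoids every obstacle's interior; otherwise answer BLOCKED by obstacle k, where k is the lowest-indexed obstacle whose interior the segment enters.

BLOCKED by obstacle 1

Obstacle 1 [(14,23) (15,4) (21,3) (24,14)]:
  edge (14,23)–(15,4): crosses AB
  edge (15,4)–(21,3): clear
  edge (21,3)–(24,14): crosses AB
  edge (24,14)–(14,23): clear
  → BLOCKED
Obstacle 2 [(0,2) (10,12) (3,22)]:
  edge (0,2)–(10,12): clear
  edge (10,12)–(3,22): clear
  edge (3,22)–(0,2): clear
  midpoint (19,25/2) outside
  → clear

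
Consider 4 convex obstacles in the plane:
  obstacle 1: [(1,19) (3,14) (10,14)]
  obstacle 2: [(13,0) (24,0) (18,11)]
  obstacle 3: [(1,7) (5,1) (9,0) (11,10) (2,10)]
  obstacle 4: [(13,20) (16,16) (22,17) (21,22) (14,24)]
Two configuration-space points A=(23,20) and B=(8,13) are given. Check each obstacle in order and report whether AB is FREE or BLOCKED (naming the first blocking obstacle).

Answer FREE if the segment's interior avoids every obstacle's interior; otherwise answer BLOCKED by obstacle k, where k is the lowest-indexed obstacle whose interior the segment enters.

BLOCKED by obstacle 4

Obstacle 1 [(1,19) (3,14) (10,14)]:
  edge (1,19)–(3,14): clear
  edge (3,14)–(10,14): clear
  edge (10,14)–(1,19): clear
  midpoint (31/2,33/2) outside
  → clear
Obstacle 2 [(13,0) (24,0) (18,11)]:
  edge (13,0)–(24,0): clear
  edge (24,0)–(18,11): clear
  edge (18,11)–(13,0): clear
  midpoint (31/2,33/2) outside
  → clear
Obstacle 3 [(1,7) (5,1) (9,0) (11,10) (2,10)]:
  edge (1,7)–(5,1): clear
  edge (5,1)–(9,0): clear
  edge (9,0)–(11,10): clear
  edge (11,10)–(2,10): clear
  edge (2,10)–(1,7): clear
  midpoint (31/2,33/2) outside
  → clear
Obstacle 4 [(13,20) (16,16) (22,17) (21,22) (14,24)]:
  edge (13,20)–(16,16): crosses AB
  edge (16,16)–(22,17): clear
  edge (22,17)–(21,22): crosses AB
  edge (21,22)–(14,24): clear
  edge (14,24)–(13,20): clear
  → BLOCKED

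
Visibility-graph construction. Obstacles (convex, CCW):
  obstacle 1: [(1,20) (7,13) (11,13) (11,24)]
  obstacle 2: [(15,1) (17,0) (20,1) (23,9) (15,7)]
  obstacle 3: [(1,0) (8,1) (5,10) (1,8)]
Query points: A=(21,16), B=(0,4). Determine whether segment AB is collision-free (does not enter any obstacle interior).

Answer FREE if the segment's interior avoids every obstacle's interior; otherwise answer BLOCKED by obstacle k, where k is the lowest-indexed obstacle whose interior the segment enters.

Obstacle 1 [(1,20) (7,13) (11,13) (11,24)]:
  edge (1,20)–(7,13): clear
  edge (7,13)–(11,13): clear
  edge (11,13)–(11,24): clear
  edge (11,24)–(1,20): clear
  midpoint (21/2,10) outside
  → clear
Obstacle 2 [(15,1) (17,0) (20,1) (23,9) (15,7)]:
  edge (15,1)–(17,0): clear
  edge (17,0)–(20,1): clear
  edge (20,1)–(23,9): clear
  edge (23,9)–(15,7): clear
  edge (15,7)–(15,1): clear
  midpoint (21/2,10) outside
  → clear
Obstacle 3 [(1,0) (8,1) (5,10) (1,8)]:
  edge (1,0)–(8,1): clear
  edge (8,1)–(5,10): crosses AB
  edge (5,10)–(1,8): clear
  edge (1,8)–(1,0): crosses AB
  → BLOCKED

BLOCKED by obstacle 3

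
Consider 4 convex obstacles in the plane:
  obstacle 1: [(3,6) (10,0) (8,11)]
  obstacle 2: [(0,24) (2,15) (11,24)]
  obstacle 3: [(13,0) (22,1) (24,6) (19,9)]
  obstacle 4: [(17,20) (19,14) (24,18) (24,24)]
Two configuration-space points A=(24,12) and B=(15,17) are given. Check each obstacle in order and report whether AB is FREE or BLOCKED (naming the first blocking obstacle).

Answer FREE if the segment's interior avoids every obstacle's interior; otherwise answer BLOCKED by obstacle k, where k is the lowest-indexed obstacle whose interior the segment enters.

BLOCKED by obstacle 4

Obstacle 1 [(3,6) (10,0) (8,11)]:
  edge (3,6)–(10,0): clear
  edge (10,0)–(8,11): clear
  edge (8,11)–(3,6): clear
  midpoint (39/2,29/2) outside
  → clear
Obstacle 2 [(0,24) (2,15) (11,24)]:
  edge (0,24)–(2,15): clear
  edge (2,15)–(11,24): clear
  edge (11,24)–(0,24): clear
  midpoint (39/2,29/2) outside
  → clear
Obstacle 3 [(13,0) (22,1) (24,6) (19,9)]:
  edge (13,0)–(22,1): clear
  edge (22,1)–(24,6): clear
  edge (24,6)–(19,9): clear
  edge (19,9)–(13,0): clear
  midpoint (39/2,29/2) outside
  → clear
Obstacle 4 [(17,20) (19,14) (24,18) (24,24)]:
  edge (17,20)–(19,14): crosses AB
  edge (19,14)–(24,18): crosses AB
  edge (24,18)–(24,24): clear
  edge (24,24)–(17,20): clear
  → BLOCKED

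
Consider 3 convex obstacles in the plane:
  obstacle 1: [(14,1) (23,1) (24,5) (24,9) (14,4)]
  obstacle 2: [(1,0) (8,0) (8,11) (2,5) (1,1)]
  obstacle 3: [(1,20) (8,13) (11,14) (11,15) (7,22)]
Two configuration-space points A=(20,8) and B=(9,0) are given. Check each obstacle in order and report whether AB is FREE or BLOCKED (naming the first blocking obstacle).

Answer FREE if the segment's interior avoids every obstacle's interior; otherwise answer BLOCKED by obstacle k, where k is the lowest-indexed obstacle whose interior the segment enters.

BLOCKED by obstacle 1

Obstacle 1 [(14,1) (23,1) (24,5) (24,9) (14,4)]:
  edge (14,1)–(23,1): clear
  edge (23,1)–(24,5): clear
  edge (24,5)–(24,9): clear
  edge (24,9)–(14,4): crosses AB
  edge (14,4)–(14,1): crosses AB
  → BLOCKED
Obstacle 2 [(1,0) (8,0) (8,11) (2,5) (1,1)]:
  edge (1,0)–(8,0): clear
  edge (8,0)–(8,11): clear
  edge (8,11)–(2,5): clear
  edge (2,5)–(1,1): clear
  edge (1,1)–(1,0): clear
  midpoint (29/2,4) outside
  → clear
Obstacle 3 [(1,20) (8,13) (11,14) (11,15) (7,22)]:
  edge (1,20)–(8,13): clear
  edge (8,13)–(11,14): clear
  edge (11,14)–(11,15): clear
  edge (11,15)–(7,22): clear
  edge (7,22)–(1,20): clear
  midpoint (29/2,4) outside
  → clear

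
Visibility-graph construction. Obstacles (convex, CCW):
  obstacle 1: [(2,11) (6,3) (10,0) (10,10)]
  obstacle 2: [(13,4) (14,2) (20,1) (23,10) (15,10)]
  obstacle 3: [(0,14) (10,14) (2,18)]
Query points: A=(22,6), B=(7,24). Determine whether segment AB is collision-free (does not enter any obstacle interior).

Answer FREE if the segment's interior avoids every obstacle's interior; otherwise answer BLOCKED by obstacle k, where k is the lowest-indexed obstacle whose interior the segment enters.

Obstacle 1 [(2,11) (6,3) (10,0) (10,10)]:
  edge (2,11)–(6,3): clear
  edge (6,3)–(10,0): clear
  edge (10,0)–(10,10): clear
  edge (10,10)–(2,11): clear
  midpoint (29/2,15) outside
  → clear
Obstacle 2 [(13,4) (14,2) (20,1) (23,10) (15,10)]:
  edge (13,4)–(14,2): clear
  edge (14,2)–(20,1): clear
  edge (20,1)–(23,10): crosses AB
  edge (23,10)–(15,10): crosses AB
  edge (15,10)–(13,4): clear
  → BLOCKED
Obstacle 3 [(0,14) (10,14) (2,18)]:
  edge (0,14)–(10,14): clear
  edge (10,14)–(2,18): clear
  edge (2,18)–(0,14): clear
  midpoint (29/2,15) outside
  → clear

BLOCKED by obstacle 2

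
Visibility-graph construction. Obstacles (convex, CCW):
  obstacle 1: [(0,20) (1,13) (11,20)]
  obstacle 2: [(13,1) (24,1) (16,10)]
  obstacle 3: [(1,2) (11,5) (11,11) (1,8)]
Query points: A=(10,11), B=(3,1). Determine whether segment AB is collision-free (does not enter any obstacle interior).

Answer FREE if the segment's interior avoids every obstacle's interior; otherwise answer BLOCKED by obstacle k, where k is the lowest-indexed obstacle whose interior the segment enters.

BLOCKED by obstacle 3

Obstacle 1 [(0,20) (1,13) (11,20)]:
  edge (0,20)–(1,13): clear
  edge (1,13)–(11,20): clear
  edge (11,20)–(0,20): clear
  midpoint (13/2,6) outside
  → clear
Obstacle 2 [(13,1) (24,1) (16,10)]:
  edge (13,1)–(24,1): clear
  edge (24,1)–(16,10): clear
  edge (16,10)–(13,1): clear
  midpoint (13/2,6) outside
  → clear
Obstacle 3 [(1,2) (11,5) (11,11) (1,8)]:
  edge (1,2)–(11,5): crosses AB
  edge (11,5)–(11,11): clear
  edge (11,11)–(1,8): crosses AB
  edge (1,8)–(1,2): clear
  → BLOCKED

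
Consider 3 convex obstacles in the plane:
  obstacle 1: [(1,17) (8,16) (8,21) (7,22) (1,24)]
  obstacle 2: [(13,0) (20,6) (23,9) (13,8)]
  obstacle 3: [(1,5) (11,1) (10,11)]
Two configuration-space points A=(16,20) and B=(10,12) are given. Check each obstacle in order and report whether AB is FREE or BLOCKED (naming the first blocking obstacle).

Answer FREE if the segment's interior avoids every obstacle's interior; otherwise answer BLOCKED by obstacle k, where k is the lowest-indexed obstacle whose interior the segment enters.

Obstacle 1 [(1,17) (8,16) (8,21) (7,22) (1,24)]:
  edge (1,17)–(8,16): clear
  edge (8,16)–(8,21): clear
  edge (8,21)–(7,22): clear
  edge (7,22)–(1,24): clear
  edge (1,24)–(1,17): clear
  midpoint (13,16) outside
  → clear
Obstacle 2 [(13,0) (20,6) (23,9) (13,8)]:
  edge (13,0)–(20,6): clear
  edge (20,6)–(23,9): clear
  edge (23,9)–(13,8): clear
  edge (13,8)–(13,0): clear
  midpoint (13,16) outside
  → clear
Obstacle 3 [(1,5) (11,1) (10,11)]:
  edge (1,5)–(11,1): clear
  edge (11,1)–(10,11): clear
  edge (10,11)–(1,5): clear
  midpoint (13,16) outside
  → clear

FREE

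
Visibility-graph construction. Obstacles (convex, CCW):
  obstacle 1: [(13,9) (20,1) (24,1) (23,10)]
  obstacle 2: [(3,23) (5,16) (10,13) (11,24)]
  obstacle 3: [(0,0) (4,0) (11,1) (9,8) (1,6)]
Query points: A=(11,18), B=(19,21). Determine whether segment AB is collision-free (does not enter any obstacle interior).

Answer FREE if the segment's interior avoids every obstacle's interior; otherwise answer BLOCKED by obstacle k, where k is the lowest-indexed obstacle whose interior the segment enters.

FREE

Obstacle 1 [(13,9) (20,1) (24,1) (23,10)]:
  edge (13,9)–(20,1): clear
  edge (20,1)–(24,1): clear
  edge (24,1)–(23,10): clear
  edge (23,10)–(13,9): clear
  midpoint (15,39/2) outside
  → clear
Obstacle 2 [(3,23) (5,16) (10,13) (11,24)]:
  edge (3,23)–(5,16): clear
  edge (5,16)–(10,13): clear
  edge (10,13)–(11,24): clear
  edge (11,24)–(3,23): clear
  midpoint (15,39/2) outside
  → clear
Obstacle 3 [(0,0) (4,0) (11,1) (9,8) (1,6)]:
  edge (0,0)–(4,0): clear
  edge (4,0)–(11,1): clear
  edge (11,1)–(9,8): clear
  edge (9,8)–(1,6): clear
  edge (1,6)–(0,0): clear
  midpoint (15,39/2) outside
  → clear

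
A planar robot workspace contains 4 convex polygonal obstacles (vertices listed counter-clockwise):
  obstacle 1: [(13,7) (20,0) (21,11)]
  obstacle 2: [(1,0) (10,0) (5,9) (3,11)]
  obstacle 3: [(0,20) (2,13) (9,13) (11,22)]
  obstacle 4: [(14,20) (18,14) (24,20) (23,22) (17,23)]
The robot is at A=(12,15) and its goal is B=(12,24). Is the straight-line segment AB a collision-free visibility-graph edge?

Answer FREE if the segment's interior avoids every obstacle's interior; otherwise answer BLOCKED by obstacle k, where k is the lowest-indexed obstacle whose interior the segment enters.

Obstacle 1 [(13,7) (20,0) (21,11)]:
  edge (13,7)–(20,0): clear
  edge (20,0)–(21,11): clear
  edge (21,11)–(13,7): clear
  midpoint (12,39/2) outside
  → clear
Obstacle 2 [(1,0) (10,0) (5,9) (3,11)]:
  edge (1,0)–(10,0): clear
  edge (10,0)–(5,9): clear
  edge (5,9)–(3,11): clear
  edge (3,11)–(1,0): clear
  midpoint (12,39/2) outside
  → clear
Obstacle 3 [(0,20) (2,13) (9,13) (11,22)]:
  edge (0,20)–(2,13): clear
  edge (2,13)–(9,13): clear
  edge (9,13)–(11,22): clear
  edge (11,22)–(0,20): clear
  midpoint (12,39/2) outside
  → clear
Obstacle 4 [(14,20) (18,14) (24,20) (23,22) (17,23)]:
  edge (14,20)–(18,14): clear
  edge (18,14)–(24,20): clear
  edge (24,20)–(23,22): clear
  edge (23,22)–(17,23): clear
  edge (17,23)–(14,20): clear
  midpoint (12,39/2) outside
  → clear

FREE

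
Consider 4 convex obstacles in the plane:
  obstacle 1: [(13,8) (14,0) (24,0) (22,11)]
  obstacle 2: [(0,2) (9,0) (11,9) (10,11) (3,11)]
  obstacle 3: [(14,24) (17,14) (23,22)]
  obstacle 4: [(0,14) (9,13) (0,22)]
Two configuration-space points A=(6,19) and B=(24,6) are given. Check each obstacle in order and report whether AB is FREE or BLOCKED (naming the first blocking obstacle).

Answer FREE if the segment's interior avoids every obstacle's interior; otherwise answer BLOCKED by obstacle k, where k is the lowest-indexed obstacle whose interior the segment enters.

BLOCKED by obstacle 1

Obstacle 1 [(13,8) (14,0) (24,0) (22,11)]:
  edge (13,8)–(14,0): clear
  edge (14,0)–(24,0): clear
  edge (24,0)–(22,11): crosses AB
  edge (22,11)–(13,8): crosses AB
  → BLOCKED
Obstacle 2 [(0,2) (9,0) (11,9) (10,11) (3,11)]:
  edge (0,2)–(9,0): clear
  edge (9,0)–(11,9): clear
  edge (11,9)–(10,11): clear
  edge (10,11)–(3,11): clear
  edge (3,11)–(0,2): clear
  midpoint (15,25/2) outside
  → clear
Obstacle 3 [(14,24) (17,14) (23,22)]:
  edge (14,24)–(17,14): clear
  edge (17,14)–(23,22): clear
  edge (23,22)–(14,24): clear
  midpoint (15,25/2) outside
  → clear
Obstacle 4 [(0,14) (9,13) (0,22)]:
  edge (0,14)–(9,13): clear
  edge (9,13)–(0,22): clear
  edge (0,22)–(0,14): clear
  midpoint (15,25/2) outside
  → clear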